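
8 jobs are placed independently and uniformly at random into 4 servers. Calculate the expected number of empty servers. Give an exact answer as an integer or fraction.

6561/16384

Let Xⱼ=1 if server j is empty. P(Xⱼ=1) = ((4-1)/4)^8 = 6561/65536.
By linearity, E[#empty] = 4·6561/65536 = 6561/16384.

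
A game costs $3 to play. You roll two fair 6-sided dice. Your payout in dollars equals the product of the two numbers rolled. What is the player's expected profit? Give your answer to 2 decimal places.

Distribution of the product of the two numbers rolled: 1 w.p. 1/36, 2 w.p. 1/18, 3 w.p. 1/18, 4 w.p. 1/12, 5 w.p. 1/18, 6 w.p. 1/9, …
E[payout] = (1/36)·1 + (1/18)·2 + (1/18)·3 + (1/12)·4 + (1/18)·5 + (1/9)·6 + (1/18)·8 + (1/36)·9 + (1/18)·10 + (1/9)·12 + (1/18)·15 + (1/36)·16 + (1/18)·18 + (1/18)·20 + (1/18)·24 + (1/36)·25 + (1/18)·30 + (1/36)·36 = 49/4
Expected profit = 49/4 − 3 = 37/4 ≈ $9.25

$9.25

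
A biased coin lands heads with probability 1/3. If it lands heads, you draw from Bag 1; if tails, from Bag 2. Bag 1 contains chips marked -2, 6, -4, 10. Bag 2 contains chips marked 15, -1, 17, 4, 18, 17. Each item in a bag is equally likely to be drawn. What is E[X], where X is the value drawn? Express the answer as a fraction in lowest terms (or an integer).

155/18

E[X | Bag 1] = (-2 + 6 − 4 + 10)/4 = 5/2
E[X | Bag 2] = (15 − 1 + 17 + 4 + 18 + 17)/6 = 35/3
E[X] = (1/3)·5/2 + (2/3)·35/3 = 155/18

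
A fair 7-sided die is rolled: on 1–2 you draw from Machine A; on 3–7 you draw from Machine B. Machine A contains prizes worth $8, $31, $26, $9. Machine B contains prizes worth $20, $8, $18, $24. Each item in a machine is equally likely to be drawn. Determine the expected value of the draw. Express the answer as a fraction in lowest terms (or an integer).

249/14 dollars

E[X | Machine A] = (8 + 31 + 26 + 9)/4 = 37/2
E[X | Machine B] = (20 + 8 + 18 + 24)/4 = 35/2
E[X] = (2/7)·37/2 + (5/7)·35/2 = 249/14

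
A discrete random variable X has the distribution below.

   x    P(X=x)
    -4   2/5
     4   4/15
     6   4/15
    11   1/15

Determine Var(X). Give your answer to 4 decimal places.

25.0933

E[X] = (2/5)·(-4) + (4/15)·4 + (4/15)·6 + (1/15)·11 = 9/5
E[X²] = (2/5)·16 + (4/15)·16 + (4/15)·36 + (1/15)·121 = 85/3
Var(X) = 85/3 − (9/5)² = 1882/75 ≈ 25.0933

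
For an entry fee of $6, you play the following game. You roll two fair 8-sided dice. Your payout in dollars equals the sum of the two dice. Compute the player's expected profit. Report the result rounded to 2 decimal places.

$3.00

Distribution of the sum of the two dice: 2 w.p. 1/64, 3 w.p. 1/32, 4 w.p. 3/64, 5 w.p. 1/16, 6 w.p. 5/64, 7 w.p. 3/32, …
E[payout] = (1/64)·2 + (1/32)·3 + (3/64)·4 + (1/16)·5 + (5/64)·6 + (3/32)·7 + (7/64)·8 + (1/8)·9 + (7/64)·10 + (3/32)·11 + (5/64)·12 + (1/16)·13 + (3/64)·14 + (1/32)·15 + (1/64)·16 = 9
Expected profit = 9 − 6 = 3 ≈ $3.00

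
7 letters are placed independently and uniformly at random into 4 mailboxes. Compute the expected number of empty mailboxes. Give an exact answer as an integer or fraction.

Let Xⱼ=1 if mailbox j is empty. P(Xⱼ=1) = ((4-1)/4)^7 = 2187/16384.
By linearity, E[#empty] = 4·2187/16384 = 2187/4096.

2187/4096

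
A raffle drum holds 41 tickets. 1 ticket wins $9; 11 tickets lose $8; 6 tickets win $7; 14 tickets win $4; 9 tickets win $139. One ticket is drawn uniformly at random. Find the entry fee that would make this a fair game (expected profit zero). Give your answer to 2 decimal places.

E[payout] = (1/41)·9 + (11/41)·(-8) + (6/41)·7 + (14/41)·4 + (9/41)·139 = 1270/41
Fair fee = E[payout] = 1270/41 ≈ $30.98

$30.98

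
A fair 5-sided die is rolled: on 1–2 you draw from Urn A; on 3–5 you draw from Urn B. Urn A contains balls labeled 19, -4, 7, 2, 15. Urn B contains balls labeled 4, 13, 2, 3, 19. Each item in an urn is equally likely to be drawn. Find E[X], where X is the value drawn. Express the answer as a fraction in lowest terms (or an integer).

E[X | Urn A] = (19 − 4 + 7 + 2 + 15)/5 = 39/5
E[X | Urn B] = (4 + 13 + 2 + 3 + 19)/5 = 41/5
E[X] = (2/5)·39/5 + (3/5)·41/5 = 201/25

201/25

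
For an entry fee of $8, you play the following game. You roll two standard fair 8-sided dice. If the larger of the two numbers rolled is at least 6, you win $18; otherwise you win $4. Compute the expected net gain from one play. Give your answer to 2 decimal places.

$4.53

E[payout] = (25/64)·4 + (39/64)·18 = 401/32
Expected profit = 401/32 − 8 = 145/32 ≈ $4.53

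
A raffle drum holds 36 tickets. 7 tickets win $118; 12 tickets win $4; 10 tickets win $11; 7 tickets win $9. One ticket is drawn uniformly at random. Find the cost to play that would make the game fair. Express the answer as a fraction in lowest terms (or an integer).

E[payout] = (7/36)·118 + (12/36)·4 + (10/36)·11 + (7/36)·9 = 349/12
Fair fee = E[payout] = 349/12

349/12 dollars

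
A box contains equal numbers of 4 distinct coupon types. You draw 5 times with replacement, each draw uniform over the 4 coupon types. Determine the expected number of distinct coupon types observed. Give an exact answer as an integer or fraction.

781/256

Let Xⱼ=1 if type j appears at least once. P(Xⱼ=1) = 1 − ((4−1)/4)^5 = 781/1024.
E[#distinct] = 4·781/1024 = 781/256.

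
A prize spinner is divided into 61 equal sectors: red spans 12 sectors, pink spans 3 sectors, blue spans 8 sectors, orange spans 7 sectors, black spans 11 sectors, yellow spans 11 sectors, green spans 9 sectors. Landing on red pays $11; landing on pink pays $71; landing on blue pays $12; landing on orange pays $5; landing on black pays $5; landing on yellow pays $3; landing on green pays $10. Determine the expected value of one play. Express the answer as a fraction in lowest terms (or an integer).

654/61 dollars

E[payout] = (12/61)·11 + (3/61)·71 + (8/61)·12 + (7/61)·5 + (11/61)·5 + (11/61)·3 + (9/61)·10 = 654/61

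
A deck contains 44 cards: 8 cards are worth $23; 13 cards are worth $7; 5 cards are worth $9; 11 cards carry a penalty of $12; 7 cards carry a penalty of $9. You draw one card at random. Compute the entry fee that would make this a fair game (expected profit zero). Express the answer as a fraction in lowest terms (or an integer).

125/44 dollars

E[payout] = (8/44)·23 + (13/44)·7 + (5/44)·9 + (11/44)·(-12) + (7/44)·(-9) = 125/44
Fair fee = E[payout] = 125/44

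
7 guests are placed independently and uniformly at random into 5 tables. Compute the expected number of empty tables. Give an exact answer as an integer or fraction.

16384/15625

Let Xⱼ=1 if table j is empty. P(Xⱼ=1) = ((5-1)/5)^7 = 16384/78125.
By linearity, E[#empty] = 5·16384/78125 = 16384/15625.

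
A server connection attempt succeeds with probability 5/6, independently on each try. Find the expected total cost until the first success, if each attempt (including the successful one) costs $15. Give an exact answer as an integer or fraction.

E[#attempts] = 1/p = 6/5; E[cost] = 15·6/5 = 18.

$18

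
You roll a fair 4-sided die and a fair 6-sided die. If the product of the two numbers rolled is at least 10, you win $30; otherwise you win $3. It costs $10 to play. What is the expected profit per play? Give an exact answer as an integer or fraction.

25/8 dollars

E[payout] = (5/8)·3 + (3/8)·30 = 105/8
Expected profit = 105/8 − 10 = 25/8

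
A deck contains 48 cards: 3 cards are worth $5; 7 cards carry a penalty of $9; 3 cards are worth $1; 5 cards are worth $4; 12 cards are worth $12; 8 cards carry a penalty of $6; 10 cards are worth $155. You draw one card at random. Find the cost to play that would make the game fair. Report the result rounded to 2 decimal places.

$33.77

E[payout] = (3/48)·5 + (7/48)·(-9) + (3/48)·1 + (5/48)·4 + (12/48)·12 + (8/48)·(-6) + (10/48)·155 = 1621/48
Fair fee = E[payout] = 1621/48 ≈ $33.77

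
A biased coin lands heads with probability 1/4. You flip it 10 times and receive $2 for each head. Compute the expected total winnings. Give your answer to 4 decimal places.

$5.0000

E[#heads] = 10·1/4 = 5/2 (linearity over flips).
E[winnings] = 2·5/2 = 5.
≈ 5.0000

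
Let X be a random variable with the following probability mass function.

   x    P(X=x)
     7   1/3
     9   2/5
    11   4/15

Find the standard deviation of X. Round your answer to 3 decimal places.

1.543

E[X] = 133/15, E[X²] = 81
Var(X) = E[X²] − (E[X])² = 81 − 17689/225 = 536/225
SD(X) = √(536/225) ≈ 1.543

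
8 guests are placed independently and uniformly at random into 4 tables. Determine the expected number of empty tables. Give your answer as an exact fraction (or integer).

Let Xⱼ=1 if table j is empty. P(Xⱼ=1) = ((4-1)/4)^8 = 6561/65536.
By linearity, E[#empty] = 4·6561/65536 = 6561/16384.

6561/16384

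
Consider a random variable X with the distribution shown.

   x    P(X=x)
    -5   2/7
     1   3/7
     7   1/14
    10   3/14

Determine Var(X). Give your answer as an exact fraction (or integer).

E[X] = (2/7)·(-5) + (3/7)·1 + (1/14)·7 + (3/14)·10 = 23/14
E[X²] = (2/7)·25 + (3/7)·1 + (1/14)·49 + (3/14)·100 = 65/2
Var(X) = 65/2 − (23/14)² = 5841/196

5841/196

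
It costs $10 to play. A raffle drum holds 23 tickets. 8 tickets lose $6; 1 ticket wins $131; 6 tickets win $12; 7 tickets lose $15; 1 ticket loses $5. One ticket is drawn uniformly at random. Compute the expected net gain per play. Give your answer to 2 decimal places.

E[payout] = (8/23)·(-6) + (1/23)·131 + (6/23)·12 + (7/23)·(-15) + (1/23)·(-5) = 45/23
Expected profit = 45/23 − 10 = -185/23 ≈ -$8.04

-$8.04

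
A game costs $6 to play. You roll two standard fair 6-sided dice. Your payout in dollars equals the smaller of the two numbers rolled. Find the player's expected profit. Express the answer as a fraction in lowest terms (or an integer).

Distribution of the smaller of the two numbers rolled: 1 w.p. 11/36, 2 w.p. 1/4, 3 w.p. 7/36, 4 w.p. 5/36, 5 w.p. 1/12, 6 w.p. 1/36
E[payout] = (11/36)·1 + (1/4)·2 + (7/36)·3 + (5/36)·4 + (1/12)·5 + (1/36)·6 = 91/36
Expected profit = 91/36 − 6 = -125/36

-125/36 dollars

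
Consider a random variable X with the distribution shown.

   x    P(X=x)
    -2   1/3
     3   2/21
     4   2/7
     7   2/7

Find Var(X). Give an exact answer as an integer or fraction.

E[X] = (1/3)·(-2) + (2/21)·3 + (2/7)·4 + (2/7)·7 = 58/21
E[X²] = (1/3)·4 + (2/21)·9 + (2/7)·16 + (2/7)·49 = 436/21
Var(X) = 436/21 − (58/21)² = 5792/441

5792/441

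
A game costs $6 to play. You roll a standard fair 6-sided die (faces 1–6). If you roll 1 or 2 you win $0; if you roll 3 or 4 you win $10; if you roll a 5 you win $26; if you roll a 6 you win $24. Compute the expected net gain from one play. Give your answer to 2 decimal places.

E[payout] = (1/3)·0 + (1/3)·10 + (1/6)·24 + (1/6)·26 = 35/3
Expected profit = 35/3 − 6 = 17/3 ≈ $5.67

$5.67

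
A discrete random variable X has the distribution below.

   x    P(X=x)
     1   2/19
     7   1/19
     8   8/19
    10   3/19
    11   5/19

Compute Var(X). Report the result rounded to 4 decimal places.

8.1108

E[X] = (2/19)·1 + (1/19)·7 + (8/19)·8 + (3/19)·10 + (5/19)·11 = 158/19
E[X²] = (2/19)·1 + (1/19)·49 + (8/19)·64 + (3/19)·100 + (5/19)·121 = 1468/19
Var(X) = 1468/19 − (158/19)² = 2928/361 ≈ 8.1108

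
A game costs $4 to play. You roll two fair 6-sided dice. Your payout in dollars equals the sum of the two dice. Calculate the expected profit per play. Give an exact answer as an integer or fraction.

$3

Distribution of the sum of the two dice: 2 w.p. 1/36, 3 w.p. 1/18, 4 w.p. 1/12, 5 w.p. 1/9, 6 w.p. 5/36, 7 w.p. 1/6, …
E[payout] = (1/36)·2 + (1/18)·3 + (1/12)·4 + (1/9)·5 + (5/36)·6 + (1/6)·7 + (5/36)·8 + (1/9)·9 + (1/12)·10 + (1/18)·11 + (1/36)·12 = 7
Expected profit = 7 − 4 = 3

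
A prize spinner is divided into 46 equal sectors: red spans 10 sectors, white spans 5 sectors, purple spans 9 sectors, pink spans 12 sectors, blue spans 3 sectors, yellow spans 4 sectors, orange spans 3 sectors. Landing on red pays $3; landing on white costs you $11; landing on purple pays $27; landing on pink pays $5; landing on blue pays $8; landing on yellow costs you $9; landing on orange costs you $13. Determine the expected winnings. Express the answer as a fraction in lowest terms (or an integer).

227/46 dollars

E[payout] = (10/46)·3 + (5/46)·(-11) + (9/46)·27 + (12/46)·5 + (3/46)·8 + (4/46)·(-9) + (3/46)·(-13) = 227/46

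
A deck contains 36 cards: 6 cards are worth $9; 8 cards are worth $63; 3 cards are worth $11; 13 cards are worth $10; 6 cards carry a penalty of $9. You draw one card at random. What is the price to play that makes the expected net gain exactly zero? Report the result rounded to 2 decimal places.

$18.53

E[payout] = (6/36)·9 + (8/36)·63 + (3/36)·11 + (13/36)·10 + (6/36)·(-9) = 667/36
Fair fee = E[payout] = 667/36 ≈ $18.53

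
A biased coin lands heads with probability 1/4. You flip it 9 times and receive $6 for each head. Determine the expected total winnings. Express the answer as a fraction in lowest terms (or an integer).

E[#heads] = 9·1/4 = 9/4 (linearity over flips).
E[winnings] = 6·9/4 = 27/2.

27/2 dollars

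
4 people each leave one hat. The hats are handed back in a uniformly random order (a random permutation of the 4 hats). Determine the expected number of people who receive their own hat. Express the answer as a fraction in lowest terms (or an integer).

1

Let Xᵢ = 1 if person i gets their own hat. For each i, P(Xᵢ=1) = 1/4.
By linearity of expectation, E[X₁+…+X_4] = 4·(1/4) = 1.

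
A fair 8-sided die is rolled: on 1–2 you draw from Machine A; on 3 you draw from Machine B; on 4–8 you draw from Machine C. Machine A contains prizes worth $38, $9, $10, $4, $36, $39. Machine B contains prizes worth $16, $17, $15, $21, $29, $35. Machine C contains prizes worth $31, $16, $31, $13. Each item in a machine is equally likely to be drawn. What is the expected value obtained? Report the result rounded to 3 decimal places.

$22.656

E[X | Machine A] = (38 + 9 + 10 + 4 + 36 + 39)/6 = 68/3
E[X | Machine B] = (16 + 17 + 15 + 21 + 29 + 35)/6 = 133/6
E[X | Machine C] = (31 + 16 + 31 + 13)/4 = 91/4
E[X] = (1/4)·68/3 + (1/8)·133/6 + (5/8)·91/4 = 725/32 ≈ 22.656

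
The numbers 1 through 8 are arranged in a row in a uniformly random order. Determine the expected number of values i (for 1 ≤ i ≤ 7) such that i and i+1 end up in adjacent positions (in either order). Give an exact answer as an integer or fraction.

For each i ∈ {1,…,7}, let Xᵢ = 1 if i and i+1 are adjacent. P(Xᵢ=1) = 2·(8−1)!/8! = 2/8.
By linearity, E[ΣXᵢ] = (7)·(2/8) = 7/4.

7/4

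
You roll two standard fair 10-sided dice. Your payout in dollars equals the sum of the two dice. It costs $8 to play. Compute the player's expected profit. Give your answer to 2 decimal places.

$3.00

Distribution of the sum of the two dice: 2 w.p. 1/100, 3 w.p. 1/50, 4 w.p. 3/100, 5 w.p. 1/25, 6 w.p. 1/20, 7 w.p. 3/50, …
E[payout] = (1/100)·2 + (1/50)·3 + (3/100)·4 + (1/25)·5 + (1/20)·6 + (3/50)·7 + (7/100)·8 + (2/25)·9 + (9/100)·10 + (1/10)·11 + (9/100)·12 + (2/25)·13 + (7/100)·14 + (3/50)·15 + (1/20)·16 + (1/25)·17 + (3/100)·18 + (1/50)·19 + (1/100)·20 = 11
Expected profit = 11 − 8 = 3 ≈ $3.00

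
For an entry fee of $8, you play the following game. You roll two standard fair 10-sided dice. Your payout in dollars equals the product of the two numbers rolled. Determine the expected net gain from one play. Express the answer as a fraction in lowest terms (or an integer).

Distribution of the product of the two numbers rolled: 1 w.p. 1/100, 2 w.p. 1/50, 3 w.p. 1/50, 4 w.p. 3/100, 5 w.p. 1/50, 6 w.p. 1/25, …
E[payout] = (1/100)·1 + (1/50)·2 + (1/50)·3 + (3/100)·4 + (1/50)·5 + (1/25)·6 + (1/50)·7 + (1/25)·8 + (3/100)·9 + (1/25)·10 + (1/25)·12 + (1/50)·14 + (1/50)·15 + (3/100)·16 + (1/25)·18 + (1/25)·20 + (1/50)·21 + (1/25)·24 + (1/100)·25 + (1/50)·27 + (1/50)·28 + (1/25)·30 + (1/50)·32 + (1/50)·35 + (3/100)·36 + (1/25)·40 + (1/50)·42 + (1/50)·45 + (1/50)·48 + (1/100)·49 + (1/50)·50 + (1/50)·54 + (1/50)·56 + (1/50)·60 + (1/50)·63 + (1/100)·64 + (1/50)·70 + (1/50)·72 + (1/50)·80 + (1/100)·81 + (1/50)·90 + (1/100)·100 = 121/4
Expected profit = 121/4 − 8 = 89/4

89/4 dollars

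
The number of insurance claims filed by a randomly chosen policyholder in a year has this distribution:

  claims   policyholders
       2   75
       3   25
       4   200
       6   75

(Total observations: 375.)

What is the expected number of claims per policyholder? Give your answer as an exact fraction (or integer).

Total = 375, so P(claims=2) = 75/375, etc.
E[X] = (1/5)·2 + (1/15)·3 + (8/15)·4 + (1/5)·6
     = 59/15

59/15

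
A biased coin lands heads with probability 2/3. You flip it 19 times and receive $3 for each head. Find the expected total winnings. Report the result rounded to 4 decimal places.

$38.0000

E[#heads] = 19·2/3 = 38/3 (linearity over flips).
E[winnings] = 3·38/3 = 38.
≈ 38.0000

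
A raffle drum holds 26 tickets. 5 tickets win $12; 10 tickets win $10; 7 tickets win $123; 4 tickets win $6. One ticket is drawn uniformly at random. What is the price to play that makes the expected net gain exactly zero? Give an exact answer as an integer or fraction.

1045/26 dollars

E[payout] = (5/26)·12 + (10/26)·10 + (7/26)·123 + (4/26)·6 = 1045/26
Fair fee = E[payout] = 1045/26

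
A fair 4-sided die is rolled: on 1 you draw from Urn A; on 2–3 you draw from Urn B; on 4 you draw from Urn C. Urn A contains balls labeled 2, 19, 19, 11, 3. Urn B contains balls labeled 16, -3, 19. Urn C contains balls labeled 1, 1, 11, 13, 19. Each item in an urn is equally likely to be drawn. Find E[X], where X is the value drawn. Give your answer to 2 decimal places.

10.28

E[X | Urn A] = (2 + 19 + 19 + 11 + 3)/5 = 54/5
E[X | Urn B] = (16 − 3 + 19)/3 = 32/3
E[X | Urn C] = (1 + 1 + 11 + 13 + 19)/5 = 9
E[X] = (1/4)·54/5 + (1/2)·32/3 + (1/4)·9 = 617/60 ≈ 10.28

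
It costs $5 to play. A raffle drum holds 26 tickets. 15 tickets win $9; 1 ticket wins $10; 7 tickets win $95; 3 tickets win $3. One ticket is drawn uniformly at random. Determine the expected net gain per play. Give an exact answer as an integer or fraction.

53/2 dollars

E[payout] = (15/26)·9 + (1/26)·10 + (7/26)·95 + (3/26)·3 = 63/2
Expected profit = 63/2 − 5 = 53/2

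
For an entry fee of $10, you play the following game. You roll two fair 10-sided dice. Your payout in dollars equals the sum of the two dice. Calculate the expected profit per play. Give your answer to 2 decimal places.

$1.00

Distribution of the sum of the two dice: 2 w.p. 1/100, 3 w.p. 1/50, 4 w.p. 3/100, 5 w.p. 1/25, 6 w.p. 1/20, 7 w.p. 3/50, …
E[payout] = (1/100)·2 + (1/50)·3 + (3/100)·4 + (1/25)·5 + (1/20)·6 + (3/50)·7 + (7/100)·8 + (2/25)·9 + (9/100)·10 + (1/10)·11 + (9/100)·12 + (2/25)·13 + (7/100)·14 + (3/50)·15 + (1/20)·16 + (1/25)·17 + (3/100)·18 + (1/50)·19 + (1/100)·20 = 11
Expected profit = 11 − 10 = 1 ≈ $1.00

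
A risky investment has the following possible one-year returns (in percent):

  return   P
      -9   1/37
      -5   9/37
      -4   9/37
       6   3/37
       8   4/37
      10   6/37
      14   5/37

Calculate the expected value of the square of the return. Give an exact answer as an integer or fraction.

E[X²] = (1/37)·81 + (9/37)·25 + (9/37)·16 + (3/37)·36 + (4/37)·64 + (6/37)·100 + (5/37)·196
     = 2394/37

2394/37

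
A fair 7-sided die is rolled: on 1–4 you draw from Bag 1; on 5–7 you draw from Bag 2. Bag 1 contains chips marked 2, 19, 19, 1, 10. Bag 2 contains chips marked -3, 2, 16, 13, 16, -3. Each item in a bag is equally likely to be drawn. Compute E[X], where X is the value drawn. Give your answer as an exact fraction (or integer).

E[X | Bag 1] = (2 + 19 + 19 + 1 + 10)/5 = 51/5
E[X | Bag 2] = (-3 + 2 + 16 + 13 + 16 − 3)/6 = 41/6
E[X] = (4/7)·51/5 + (3/7)·41/6 = 613/70

613/70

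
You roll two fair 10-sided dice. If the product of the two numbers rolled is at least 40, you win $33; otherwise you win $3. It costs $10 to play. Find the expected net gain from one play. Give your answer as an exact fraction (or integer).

13/5 dollars

E[payout] = (17/25)·3 + (8/25)·33 = 63/5
Expected profit = 63/5 − 10 = 13/5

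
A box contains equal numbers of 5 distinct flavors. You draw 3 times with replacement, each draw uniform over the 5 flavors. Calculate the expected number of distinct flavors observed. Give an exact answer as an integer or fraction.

Let Xⱼ=1 if type j appears at least once. P(Xⱼ=1) = 1 − ((5−1)/5)^3 = 61/125.
E[#distinct] = 5·61/125 = 61/25.

61/25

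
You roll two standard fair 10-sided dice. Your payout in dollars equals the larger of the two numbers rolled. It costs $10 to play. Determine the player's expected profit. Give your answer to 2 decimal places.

Distribution of the larger of the two numbers rolled: 1 w.p. 1/100, 2 w.p. 3/100, 3 w.p. 1/20, 4 w.p. 7/100, 5 w.p. 9/100, 6 w.p. 11/100, …
E[payout] = (1/100)·1 + (3/100)·2 + (1/20)·3 + (7/100)·4 + (9/100)·5 + (11/100)·6 + (13/100)·7 + (3/20)·8 + (17/100)·9 + (19/100)·10 = 143/20
Expected profit = 143/20 − 10 = -57/20 ≈ -$2.85

-$2.85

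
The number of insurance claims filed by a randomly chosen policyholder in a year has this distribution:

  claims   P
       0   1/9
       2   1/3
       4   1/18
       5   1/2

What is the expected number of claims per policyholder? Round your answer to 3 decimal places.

3.389

E[X] = (1/9)·0 + (1/3)·2 + (1/18)·4 + (1/2)·5
     = 61/18 ≈ 3.389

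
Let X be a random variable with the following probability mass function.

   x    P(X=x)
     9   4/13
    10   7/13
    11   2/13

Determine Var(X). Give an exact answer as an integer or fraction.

74/169

E[X] = (4/13)·9 + (7/13)·10 + (2/13)·11 = 128/13
E[X²] = (4/13)·81 + (7/13)·100 + (2/13)·121 = 1266/13
Var(X) = 1266/13 − (128/13)² = 74/169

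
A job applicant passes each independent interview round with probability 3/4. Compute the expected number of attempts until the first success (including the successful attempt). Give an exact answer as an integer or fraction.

For a geometric distribution, E[trials] = 1/p = 1/(3/4) = 4/3.

4/3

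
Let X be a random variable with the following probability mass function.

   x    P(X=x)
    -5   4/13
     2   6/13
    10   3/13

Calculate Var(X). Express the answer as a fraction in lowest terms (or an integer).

5028/169

E[X] = (4/13)·(-5) + (6/13)·2 + (3/13)·10 = 22/13
E[X²] = (4/13)·25 + (6/13)·4 + (3/13)·100 = 424/13
Var(X) = 424/13 − (22/13)² = 5028/169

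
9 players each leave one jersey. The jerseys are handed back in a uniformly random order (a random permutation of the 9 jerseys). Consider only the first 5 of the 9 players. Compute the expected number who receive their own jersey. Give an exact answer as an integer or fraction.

Let Xᵢ = 1 if person i gets their own jersey. For each i, P(Xᵢ=1) = 1/9.
By linearity of expectation, E[X₁+…+X_5] = 5·(1/9) = 5/9.

5/9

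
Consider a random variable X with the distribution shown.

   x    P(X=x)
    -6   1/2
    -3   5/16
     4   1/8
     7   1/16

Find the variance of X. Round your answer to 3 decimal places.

16.875

E[X] = (1/2)·(-6) + (5/16)·(-3) + (1/8)·4 + (1/16)·7 = -3
E[X²] = (1/2)·36 + (5/16)·9 + (1/8)·16 + (1/16)·49 = 207/8
Var(X) = 207/8 − (-3)² = 135/8 ≈ 16.875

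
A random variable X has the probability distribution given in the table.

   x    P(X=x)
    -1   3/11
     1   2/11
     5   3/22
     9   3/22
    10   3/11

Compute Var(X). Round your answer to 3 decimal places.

E[X] = (3/11)·(-1) + (2/11)·1 + (3/22)·5 + (3/22)·9 + (3/11)·10 = 50/11
E[X²] = (3/11)·1 + (2/11)·1 + (3/22)·25 + (3/22)·81 + (3/11)·100 = 464/11
Var(X) = 464/11 − (50/11)² = 2604/121 ≈ 21.521

21.521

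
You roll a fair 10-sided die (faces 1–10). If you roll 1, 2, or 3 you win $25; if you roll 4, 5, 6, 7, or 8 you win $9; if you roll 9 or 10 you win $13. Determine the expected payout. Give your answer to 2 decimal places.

$14.60

E[payout] = (1/2)·9 + (1/5)·13 + (3/10)·25 = 73/5
≈ $14.60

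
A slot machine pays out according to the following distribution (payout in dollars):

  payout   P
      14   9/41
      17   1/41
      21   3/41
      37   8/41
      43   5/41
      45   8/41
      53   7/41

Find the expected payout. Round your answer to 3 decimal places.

$35.317

E[X] = (9/41)·14 + (1/41)·17 + (3/41)·21 + (8/41)·37 + (5/41)·43 + (8/41)·45 + (7/41)·53
     = 1448/41 ≈ 35.317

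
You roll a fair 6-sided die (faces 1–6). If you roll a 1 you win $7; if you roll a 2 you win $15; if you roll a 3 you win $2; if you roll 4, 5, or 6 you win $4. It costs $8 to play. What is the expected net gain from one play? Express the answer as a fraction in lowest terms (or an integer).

E[payout] = (1/6)·2 + (1/2)·4 + (1/6)·7 + (1/6)·15 = 6
Expected profit = 6 − 8 = -2

-$2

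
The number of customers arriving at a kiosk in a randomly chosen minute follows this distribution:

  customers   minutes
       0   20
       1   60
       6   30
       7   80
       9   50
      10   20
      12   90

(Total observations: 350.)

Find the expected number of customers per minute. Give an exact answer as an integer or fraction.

Total = 350, so P(customers=0) = 20/350, etc.
E[X] = (2/35)·0 + (6/35)·1 + (3/35)·6 + (8/35)·7 + (1/7)·9 + (2/35)·10 + (9/35)·12
     = 253/35

253/35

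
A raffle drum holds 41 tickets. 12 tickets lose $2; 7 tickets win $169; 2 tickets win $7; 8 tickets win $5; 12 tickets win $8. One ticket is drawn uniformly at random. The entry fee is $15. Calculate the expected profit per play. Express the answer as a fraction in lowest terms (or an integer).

E[payout] = (12/41)·(-2) + (7/41)·169 + (2/41)·7 + (8/41)·5 + (12/41)·8 = 1309/41
Expected profit = 1309/41 − 15 = 694/41

694/41 dollars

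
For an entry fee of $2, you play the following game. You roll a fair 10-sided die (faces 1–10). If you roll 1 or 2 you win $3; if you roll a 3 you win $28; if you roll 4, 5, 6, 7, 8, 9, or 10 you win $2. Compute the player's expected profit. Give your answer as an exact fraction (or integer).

14/5 dollars

E[payout] = (7/10)·2 + (1/5)·3 + (1/10)·28 = 24/5
Expected profit = 24/5 − 2 = 14/5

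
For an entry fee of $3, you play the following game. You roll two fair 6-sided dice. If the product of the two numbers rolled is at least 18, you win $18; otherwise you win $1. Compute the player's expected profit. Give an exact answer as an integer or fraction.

49/18 dollars

E[payout] = (13/18)·1 + (5/18)·18 = 103/18
Expected profit = 103/18 − 3 = 49/18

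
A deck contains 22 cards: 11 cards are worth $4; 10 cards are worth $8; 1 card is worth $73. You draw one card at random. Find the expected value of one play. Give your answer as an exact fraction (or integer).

E[payout] = (11/22)·4 + (10/22)·8 + (1/22)·73 = 197/22

197/22 dollars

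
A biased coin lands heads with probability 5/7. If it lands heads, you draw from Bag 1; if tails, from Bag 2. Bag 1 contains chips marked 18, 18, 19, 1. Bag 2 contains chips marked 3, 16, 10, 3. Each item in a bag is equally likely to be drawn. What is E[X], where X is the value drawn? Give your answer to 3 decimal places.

12.286

E[X | Bag 1] = (18 + 18 + 19 + 1)/4 = 14
E[X | Bag 2] = (3 + 16 + 10 + 3)/4 = 8
E[X] = (5/7)·14 + (2/7)·8 = 86/7 ≈ 12.286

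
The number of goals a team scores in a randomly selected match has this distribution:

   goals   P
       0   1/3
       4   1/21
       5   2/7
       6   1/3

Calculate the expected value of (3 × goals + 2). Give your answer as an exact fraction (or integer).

90/7

E[3x+2] = (1/3)·2 + (1/21)·14 + (2/7)·17 + (1/3)·20
     = 90/7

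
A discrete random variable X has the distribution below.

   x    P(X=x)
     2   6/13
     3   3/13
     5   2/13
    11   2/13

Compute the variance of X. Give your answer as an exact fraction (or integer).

1650/169

E[X] = (6/13)·2 + (3/13)·3 + (2/13)·5 + (2/13)·11 = 53/13
E[X²] = (6/13)·4 + (3/13)·9 + (2/13)·25 + (2/13)·121 = 343/13
Var(X) = 343/13 − (53/13)² = 1650/169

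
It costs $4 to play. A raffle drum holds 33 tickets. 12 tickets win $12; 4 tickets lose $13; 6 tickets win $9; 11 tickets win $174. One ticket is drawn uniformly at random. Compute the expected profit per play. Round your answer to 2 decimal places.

$58.42

E[payout] = (12/33)·12 + (4/33)·(-13) + (6/33)·9 + (11/33)·174 = 2060/33
Expected profit = 2060/33 − 4 = 1928/33 ≈ $58.42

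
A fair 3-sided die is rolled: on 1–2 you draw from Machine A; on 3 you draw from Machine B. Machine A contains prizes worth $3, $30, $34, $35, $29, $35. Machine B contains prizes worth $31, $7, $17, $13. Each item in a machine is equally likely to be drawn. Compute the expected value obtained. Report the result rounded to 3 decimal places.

E[X | Machine A] = (3 + 30 + 34 + 35 + 29 + 35)/6 = 83/3
E[X | Machine B] = (31 + 7 + 17 + 13)/4 = 17
E[X] = (2/3)·83/3 + (1/3)·17 = 217/9 ≈ 24.111

$24.111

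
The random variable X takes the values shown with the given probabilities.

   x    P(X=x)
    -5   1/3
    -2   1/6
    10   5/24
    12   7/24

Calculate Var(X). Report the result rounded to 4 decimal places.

E[X] = (1/3)·(-5) + (1/6)·(-2) + (5/24)·10 + (7/24)·12 = 43/12
E[X²] = (1/3)·25 + (1/6)·4 + (5/24)·100 + (7/24)·144 = 431/6
Var(X) = 431/6 − (43/12)² = 8495/144 ≈ 58.9931

58.9931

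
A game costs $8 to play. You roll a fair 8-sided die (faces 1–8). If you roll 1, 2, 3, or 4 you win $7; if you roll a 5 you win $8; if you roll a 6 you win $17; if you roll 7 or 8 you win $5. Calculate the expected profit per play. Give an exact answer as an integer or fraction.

E[payout] = (1/4)·5 + (1/2)·7 + (1/8)·8 + (1/8)·17 = 63/8
Expected profit = 63/8 − 8 = -1/8

-1/8 dollars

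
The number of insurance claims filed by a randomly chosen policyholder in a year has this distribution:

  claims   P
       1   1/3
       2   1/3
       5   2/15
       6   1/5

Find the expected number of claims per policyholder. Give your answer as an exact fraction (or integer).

E[X] = (1/3)·1 + (1/3)·2 + (2/15)·5 + (1/5)·6
     = 43/15

43/15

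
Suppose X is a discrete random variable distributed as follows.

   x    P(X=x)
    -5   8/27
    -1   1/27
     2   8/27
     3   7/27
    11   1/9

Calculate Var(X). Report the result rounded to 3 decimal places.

23.254

E[X] = (8/27)·(-5) + (1/27)·(-1) + (8/27)·2 + (7/27)·3 + (1/9)·11 = 29/27
E[X²] = (8/27)·25 + (1/27)·1 + (8/27)·4 + (7/27)·9 + (1/9)·121 = 659/27
Var(X) = 659/27 − (29/27)² = 16952/729 ≈ 23.254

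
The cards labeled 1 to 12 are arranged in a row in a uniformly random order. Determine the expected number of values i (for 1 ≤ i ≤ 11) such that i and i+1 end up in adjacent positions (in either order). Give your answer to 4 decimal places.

1.8333

For each i ∈ {1,…,11}, let Xᵢ = 1 if i and i+1 are adjacent. P(Xᵢ=1) = 2·(12−1)!/12! = 2/12.
By linearity, E[ΣXᵢ] = (11)·(2/12) = 11/6.
≈ 1.8333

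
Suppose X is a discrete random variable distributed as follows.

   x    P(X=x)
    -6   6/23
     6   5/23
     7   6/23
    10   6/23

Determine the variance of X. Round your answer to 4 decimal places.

38.6654

E[X] = (6/23)·(-6) + (5/23)·6 + (6/23)·7 + (6/23)·10 = 96/23
E[X²] = (6/23)·36 + (5/23)·36 + (6/23)·49 + (6/23)·100 = 1290/23
Var(X) = 1290/23 − (96/23)² = 20454/529 ≈ 38.6654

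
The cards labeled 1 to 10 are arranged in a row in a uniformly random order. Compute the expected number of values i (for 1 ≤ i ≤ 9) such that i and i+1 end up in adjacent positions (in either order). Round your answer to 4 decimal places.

1.8000

For each i ∈ {1,…,9}, let Xᵢ = 1 if i and i+1 are adjacent. P(Xᵢ=1) = 2·(10−1)!/10! = 2/10.
By linearity, E[ΣXᵢ] = (9)·(2/10) = 9/5.
≈ 1.8000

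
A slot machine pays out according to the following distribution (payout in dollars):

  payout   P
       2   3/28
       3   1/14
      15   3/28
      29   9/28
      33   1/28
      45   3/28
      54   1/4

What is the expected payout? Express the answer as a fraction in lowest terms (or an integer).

E[X] = (3/28)·2 + (1/14)·3 + (3/28)·15 + (9/28)·29 + (1/28)·33 + (3/28)·45 + (1/4)·54
     = 216/7

216/7 dollars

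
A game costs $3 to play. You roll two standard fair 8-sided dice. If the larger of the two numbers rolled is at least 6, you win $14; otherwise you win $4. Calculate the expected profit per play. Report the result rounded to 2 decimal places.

E[payout] = (25/64)·4 + (39/64)·14 = 323/32
Expected profit = 323/32 − 3 = 227/32 ≈ $7.09

$7.09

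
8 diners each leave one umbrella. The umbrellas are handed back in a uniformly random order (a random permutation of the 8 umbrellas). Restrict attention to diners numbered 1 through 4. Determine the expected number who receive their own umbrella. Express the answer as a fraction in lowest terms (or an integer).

1/2

Let Xᵢ = 1 if person i gets their own umbrella. For each i, P(Xᵢ=1) = 1/8.
By linearity of expectation, E[X₁+…+X_4] = 4·(1/8) = 1/2.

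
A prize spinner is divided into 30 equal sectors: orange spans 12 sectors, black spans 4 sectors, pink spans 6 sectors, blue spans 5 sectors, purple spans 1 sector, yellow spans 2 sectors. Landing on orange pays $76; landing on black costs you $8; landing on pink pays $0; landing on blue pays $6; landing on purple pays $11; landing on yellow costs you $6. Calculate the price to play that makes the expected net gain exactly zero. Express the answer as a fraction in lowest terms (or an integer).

303/10 dollars

E[payout] = (12/30)·76 + (4/30)·(-8) + (6/30)·0 + (5/30)·6 + (1/30)·11 + (2/30)·(-6) = 303/10
Fair fee = E[payout] = 303/10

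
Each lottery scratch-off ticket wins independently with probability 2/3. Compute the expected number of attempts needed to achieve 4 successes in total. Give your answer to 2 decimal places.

By linearity (sum of 4 independent geometric waits), E[trials] = 4/p = 4/(2/3) = 6.
≈ 6.00

6.00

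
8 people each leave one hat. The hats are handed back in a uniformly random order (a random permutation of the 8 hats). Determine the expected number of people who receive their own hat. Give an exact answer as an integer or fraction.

Let Xᵢ = 1 if person i gets their own hat. For each i, P(Xᵢ=1) = 1/8.
By linearity of expectation, E[X₁+…+X_8] = 8·(1/8) = 1.

1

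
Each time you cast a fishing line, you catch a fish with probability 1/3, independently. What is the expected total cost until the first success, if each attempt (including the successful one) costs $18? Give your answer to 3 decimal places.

$54.000

E[#attempts] = 1/p = 3; E[cost] = 18·3 = 54.
≈ 54.000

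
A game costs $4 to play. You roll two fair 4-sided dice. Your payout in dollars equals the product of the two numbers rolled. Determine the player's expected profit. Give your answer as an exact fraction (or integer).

9/4 dollars

Distribution of the product of the two numbers rolled: 1 w.p. 1/16, 2 w.p. 1/8, 3 w.p. 1/8, 4 w.p. 3/16, 6 w.p. 1/8, 8 w.p. 1/8, …
E[payout] = (1/16)·1 + (1/8)·2 + (1/8)·3 + (3/16)·4 + (1/8)·6 + (1/8)·8 + (1/16)·9 + (1/8)·12 + (1/16)·16 = 25/4
Expected profit = 25/4 − 4 = 9/4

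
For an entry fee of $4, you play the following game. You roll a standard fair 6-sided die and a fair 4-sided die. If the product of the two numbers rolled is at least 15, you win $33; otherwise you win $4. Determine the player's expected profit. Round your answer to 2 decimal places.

$6.04

E[payout] = (19/24)·4 + (5/24)·33 = 241/24
Expected profit = 241/24 − 4 = 145/24 ≈ $6.04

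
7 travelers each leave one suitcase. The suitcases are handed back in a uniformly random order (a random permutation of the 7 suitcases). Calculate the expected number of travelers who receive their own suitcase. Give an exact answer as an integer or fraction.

Let Xᵢ = 1 if person i gets their own suitcase. For each i, P(Xᵢ=1) = 1/7.
By linearity of expectation, E[X₁+…+X_7] = 7·(1/7) = 1.

1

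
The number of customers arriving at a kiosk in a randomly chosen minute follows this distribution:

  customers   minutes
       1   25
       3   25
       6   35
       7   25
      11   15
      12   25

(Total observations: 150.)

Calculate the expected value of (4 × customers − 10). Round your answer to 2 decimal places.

Total = 150, so P(customers=1) = 25/150, etc.
E[4x-10] = (1/6)·(-6) + (1/6)·2 + (7/30)·14 + (1/6)·18 + (1/10)·34 + (1/6)·38
     = 46/3 ≈ 15.33

15.33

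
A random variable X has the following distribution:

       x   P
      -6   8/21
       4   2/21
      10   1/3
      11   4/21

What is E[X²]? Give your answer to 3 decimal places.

71.619

E[X²] = (8/21)·36 + (2/21)·16 + (1/3)·100 + (4/21)·121
     = 1504/21 ≈ 71.619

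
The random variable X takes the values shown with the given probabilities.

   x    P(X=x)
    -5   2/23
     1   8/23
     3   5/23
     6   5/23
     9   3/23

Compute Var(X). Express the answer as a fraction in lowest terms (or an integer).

7198/529

E[X] = (2/23)·(-5) + (8/23)·1 + (5/23)·3 + (5/23)·6 + (3/23)·9 = 70/23
E[X²] = (2/23)·25 + (8/23)·1 + (5/23)·9 + (5/23)·36 + (3/23)·81 = 526/23
Var(X) = 526/23 − (70/23)² = 7198/529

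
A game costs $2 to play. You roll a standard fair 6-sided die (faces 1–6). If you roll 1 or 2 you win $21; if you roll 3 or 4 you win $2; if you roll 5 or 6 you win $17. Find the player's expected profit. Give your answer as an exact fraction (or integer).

34/3 dollars

E[payout] = (1/3)·2 + (1/3)·17 + (1/3)·21 = 40/3
Expected profit = 40/3 − 2 = 34/3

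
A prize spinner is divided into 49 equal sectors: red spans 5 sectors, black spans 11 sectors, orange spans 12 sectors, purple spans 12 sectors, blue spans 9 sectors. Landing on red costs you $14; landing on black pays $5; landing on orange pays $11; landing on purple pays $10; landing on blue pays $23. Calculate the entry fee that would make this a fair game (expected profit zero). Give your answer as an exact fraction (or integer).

E[payout] = (5/49)·(-14) + (11/49)·5 + (12/49)·11 + (12/49)·10 + (9/49)·23 = 444/49
Fair fee = E[payout] = 444/49

444/49 dollars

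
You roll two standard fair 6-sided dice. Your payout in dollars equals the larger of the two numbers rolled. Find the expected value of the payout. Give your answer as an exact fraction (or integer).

161/36 dollars

Distribution of the larger of the two numbers rolled: 1 w.p. 1/36, 2 w.p. 1/12, 3 w.p. 5/36, 4 w.p. 7/36, 5 w.p. 1/4, 6 w.p. 11/36
E[payout] = (1/36)·1 + (1/12)·2 + (5/36)·3 + (7/36)·4 + (1/4)·5 + (11/36)·6 = 161/36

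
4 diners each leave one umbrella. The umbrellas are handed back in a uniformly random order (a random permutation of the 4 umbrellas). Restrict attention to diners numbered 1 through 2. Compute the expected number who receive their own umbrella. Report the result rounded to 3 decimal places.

0.500

Let Xᵢ = 1 if person i gets their own umbrella. For each i, P(Xᵢ=1) = 1/4.
By linearity of expectation, E[X₁+…+X_2] = 2·(1/4) = 1/2.
≈ 0.500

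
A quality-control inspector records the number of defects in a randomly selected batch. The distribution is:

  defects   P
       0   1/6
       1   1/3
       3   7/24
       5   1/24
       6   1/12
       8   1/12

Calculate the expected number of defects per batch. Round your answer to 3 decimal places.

E[X] = (1/6)·0 + (1/3)·1 + (7/24)·3 + (1/24)·5 + (1/12)·6 + (1/12)·8
     = 31/12 ≈ 2.583

2.583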